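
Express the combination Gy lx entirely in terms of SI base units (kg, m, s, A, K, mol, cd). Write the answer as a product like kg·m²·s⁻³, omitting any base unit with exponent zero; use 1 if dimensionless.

Gy = m²·s⁻².
lx = m⁻²·cd.
Combining: Gy·lx = (m²·s⁻²) · (m⁻²·cd) = s⁻²·cd.

s⁻²·cd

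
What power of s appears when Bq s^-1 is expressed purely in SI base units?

-2

Bq = s⁻¹.
Combining: Bq·s⁻¹ = s⁻¹ · s⁻¹ = s⁻².
The exponent of s is -2.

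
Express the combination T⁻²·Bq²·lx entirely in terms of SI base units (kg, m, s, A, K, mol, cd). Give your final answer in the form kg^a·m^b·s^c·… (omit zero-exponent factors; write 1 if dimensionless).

T = kg·s⁻²·A⁻¹.
So T⁻² = kg⁻²·s⁴·A².
Bq = s⁻¹.
So Bq² = s⁻².
lx = m⁻²·cd.
Combining: T⁻²·Bq²·lx = (kg⁻²·s⁴·A²) · s⁻² · (m⁻²·cd) = kg⁻²·m⁻²·s²·A²·cd.

kg⁻²·m⁻²·s²·A²·cd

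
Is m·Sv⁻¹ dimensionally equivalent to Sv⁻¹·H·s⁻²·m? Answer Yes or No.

No

Left side:
  Sv = m²·s⁻².
  So Sv⁻¹ = m⁻²·s².
  Combining: m·Sv⁻¹ = m · (m⁻²·s²) = m⁻¹·s².
Right side:
  Sv = J/kg (equivalent dose = energy per mass),
      = m²·s⁻².
  So Sv⁻¹ = m⁻²·s².
  H = Wb/A (inductance = flux per current),
      = kg·m²·s⁻²·A⁻².
  Combining: Sv⁻¹·H·s⁻²·m = (m⁻²·s²) · (kg·m²·s⁻²·A⁻²) · s⁻² · m = kg·m·s⁻²·A⁻².
Left is m⁻¹·s²; right is kg·m·s⁻²·A⁻² — different.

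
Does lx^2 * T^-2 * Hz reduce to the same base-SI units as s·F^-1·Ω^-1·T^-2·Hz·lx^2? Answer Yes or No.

Yes

Left side:
  lx = m⁻²·cd.
  So lx² = m⁻⁴·cd².
  T = kg·s⁻²·A⁻¹.
  So T⁻² = kg⁻²·s⁴·A².
  Hz = s⁻¹.
  Combining: lx²·T⁻²·Hz = (m⁻⁴·cd²) · (kg⁻²·s⁴·A²) · s⁻¹ = kg⁻²·m⁻⁴·s³·A²·cd².
Right side:
  F = C/V (capacitance = charge per voltage),
      = A·s/(kg·m²·s⁻³·A⁻¹) (substituting C and V),
      = kg⁻¹·m⁻²·s⁴·A².
  So F⁻¹ = kg·m²·s⁻⁴·A⁻².
  Ω = V/A (resistance = voltage per current),
      = kg·m²·s⁻³·A⁻².
  So Ω⁻¹ = kg⁻¹·m⁻²·s³·A².
  T = Wb/m² (flux density = flux per area),
      = kg·s⁻²·A⁻¹.
  So T⁻² = kg⁻²·s⁴·A².
  Hz = 1/s = s⁻¹ (frequency is cycles per second).
  lx = lm/m² (illuminance = luminous flux per area),
      = m⁻²·cd.
  So lx² = m⁻⁴·cd².
  Combining: s·F⁻¹·Ω⁻¹·T⁻²·Hz·lx² = s · (kg·m²·s⁻⁴·A⁻²) · (kg⁻¹·m⁻²·s³·A²) · (kg⁻²·s⁴·A²) · s⁻¹ · (m⁻⁴·cd²) = kg⁻²·m⁻⁴·s³·A²·cd².
Both reduce to kg⁻²·m⁻⁴·s³·A²·cd².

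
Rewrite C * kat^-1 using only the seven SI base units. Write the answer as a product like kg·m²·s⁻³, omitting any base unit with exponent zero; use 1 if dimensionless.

s²·A·mol⁻¹

C = A·s = s·A (charge = current × time).
kat = mol/s = s⁻¹·mol (catalytic activity).
So kat⁻¹ = s·mol⁻¹.
Combining: C·kat⁻¹ = (s·A) · (s·mol⁻¹) = s²·A·mol⁻¹.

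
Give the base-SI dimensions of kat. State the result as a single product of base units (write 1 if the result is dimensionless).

kat = s⁻¹·mol.

s⁻¹·mol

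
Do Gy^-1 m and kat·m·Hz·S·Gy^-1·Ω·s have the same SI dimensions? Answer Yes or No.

No

Left side:
  Gy = m²·s⁻².
  So Gy⁻¹ = m⁻²·s².
  Combining: Gy⁻¹·m = (m⁻²·s²) · m = m⁻¹·s².
Right side:
  kat = s⁻¹·mol.
  Hz = s⁻¹.
  S = kg⁻¹·m⁻²·s³·A².
  Gy = m²·s⁻².
  So Gy⁻¹ = m⁻²·s².
  Ω = kg·m²·s⁻³·A⁻².
  Combining: kat·m·Hz·S·Gy⁻¹·Ω·s = (s⁻¹·mol) · m · s⁻¹ · (kg⁻¹·m⁻²·s³·A²) · (m⁻²·s²) · (kg·m²·s⁻³·A⁻²) · s = m⁻¹·s·mol.
Left is m⁻¹·s²; right is m⁻¹·s·mol — different.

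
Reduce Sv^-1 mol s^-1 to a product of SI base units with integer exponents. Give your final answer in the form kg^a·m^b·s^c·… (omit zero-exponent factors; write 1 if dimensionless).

Sv = J/kg (equivalent dose = energy per mass),
    = m²·s⁻².
So Sv⁻¹ = m⁻²·s².
Combining: Sv⁻¹·mol·s⁻¹ = (m⁻²·s²) · mol · s⁻¹ = m⁻²·s·mol.

m⁻²·s·mol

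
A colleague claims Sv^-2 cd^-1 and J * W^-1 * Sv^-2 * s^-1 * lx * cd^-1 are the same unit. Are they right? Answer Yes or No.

Left side:
  Sv = m²·s⁻².
  So Sv⁻² = m⁻⁴·s⁴.
  Combining: Sv⁻²·cd⁻¹ = (m⁻⁴·s⁴) · cd⁻¹ = m⁻⁴·s⁴·cd⁻¹.
Right side:
  J = kg·m²·s⁻².
  W = kg·m²·s⁻³.
  So W⁻¹ = kg⁻¹·m⁻²·s³.
  Sv = m²·s⁻².
  So Sv⁻² = m⁻⁴·s⁴.
  lx = m⁻²·cd.
  Combining: J·W⁻¹·Sv⁻²·s⁻¹·lx·cd⁻¹ = (kg·m²·s⁻²) · (kg⁻¹·m⁻²·s³) · (m⁻⁴·s⁴) · s⁻¹ · (m⁻²·cd) · cd⁻¹ = m⁻⁶·s⁴.
Left is m⁻⁴·s⁴·cd⁻¹; right is m⁻⁶·s⁴ — different.

No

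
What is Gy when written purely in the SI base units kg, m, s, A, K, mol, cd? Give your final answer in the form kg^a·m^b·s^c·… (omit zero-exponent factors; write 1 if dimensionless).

m²·s⁻²

Gy = J/kg (absorbed dose = energy per mass),
    = m²·s⁻².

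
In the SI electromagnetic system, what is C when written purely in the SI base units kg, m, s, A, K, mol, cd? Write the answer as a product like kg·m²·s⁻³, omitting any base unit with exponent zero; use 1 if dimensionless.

s·A

C = s·A.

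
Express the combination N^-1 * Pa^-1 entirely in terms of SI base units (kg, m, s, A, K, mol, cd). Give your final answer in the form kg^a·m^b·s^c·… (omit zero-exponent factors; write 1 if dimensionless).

kg⁻²·s⁴

N = kg·m·s⁻².
So N⁻¹ = kg⁻¹·m⁻¹·s².
Pa = kg·m⁻¹·s⁻².
So Pa⁻¹ = kg⁻¹·m·s².
Combining: N⁻¹·Pa⁻¹ = (kg⁻¹·m⁻¹·s²) · (kg⁻¹·m·s²) = kg⁻²·s⁴.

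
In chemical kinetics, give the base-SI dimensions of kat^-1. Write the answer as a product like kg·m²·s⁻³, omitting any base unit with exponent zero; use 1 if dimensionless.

kat = s⁻¹·mol.
So kat⁻¹ = s·mol⁻¹.

s·mol⁻¹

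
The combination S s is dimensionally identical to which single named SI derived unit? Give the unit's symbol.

F

S = 1/Ω (conductance is reciprocal resistance),
    = kg⁻¹·m⁻²·s³·A².
Combining: S·s = (kg⁻¹·m⁻²·s³·A²) · s = kg⁻¹·m⁻²·s⁴·A².
kg⁻¹·m⁻²·s⁴·A² is the base-SI form of the farad.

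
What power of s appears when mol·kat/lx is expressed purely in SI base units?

-1

lx = m⁻²·cd.
So lx⁻¹ = m²·cd⁻¹.
kat = s⁻¹·mol.
Combining: mol·lx⁻¹·kat = mol · (m²·cd⁻¹) · (s⁻¹·mol) = m²·s⁻¹·mol²·cd⁻¹.
The exponent of s is -1.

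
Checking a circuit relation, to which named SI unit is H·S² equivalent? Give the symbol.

H = Wb/A (inductance = flux per current),
    = kg·m²·s⁻²·A⁻².
S = 1/Ω (conductance is reciprocal resistance),
    = kg⁻¹·m⁻²·s³·A².
So S² = kg⁻²·m⁻⁴·s⁶·A⁴.
Combining: H·S² = (kg·m²·s⁻²·A⁻²) · (kg⁻²·m⁻⁴·s⁶·A⁴) = kg⁻¹·m⁻²·s⁴·A².
kg⁻¹·m⁻²·s⁴·A² is the base-SI form of the farad.

F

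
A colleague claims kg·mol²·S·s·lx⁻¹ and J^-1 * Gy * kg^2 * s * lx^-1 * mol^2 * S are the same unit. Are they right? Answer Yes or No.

Yes

Left side:
  S = kg⁻¹·m⁻²·s³·A².
  lx = m⁻²·cd.
  So lx⁻¹ = m²·cd⁻¹.
  Combining: kg·mol²·S·s·lx⁻¹ = kg · mol² · (kg⁻¹·m⁻²·s³·A²) · s · (m²·cd⁻¹) = s⁴·A²·mol²·cd⁻¹.
Right side:
  J = N·m (work = force × distance),
      = kg·m²·s⁻².
  So J⁻¹ = kg⁻¹·m⁻²·s².
  Gy = J/kg (absorbed dose = energy per mass),
      = m²·s⁻².
  lx = lm/m² (illuminance = luminous flux per area),
      = m⁻²·cd.
  So lx⁻¹ = m²·cd⁻¹.
  S = 1/Ω (conductance is reciprocal resistance),
      = kg⁻¹·m⁻²·s³·A².
  Combining: J⁻¹·Gy·kg²·s·lx⁻¹·mol²·S = (kg⁻¹·m⁻²·s²) · (m²·s⁻²) · kg² · s · (m²·cd⁻¹) · mol² · (kg⁻¹·m⁻²·s³·A²) = s⁴·A²·mol²·cd⁻¹.
Both reduce to s⁴·A²·mol²·cd⁻¹.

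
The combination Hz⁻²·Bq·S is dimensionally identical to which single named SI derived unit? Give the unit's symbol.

F

Hz = s⁻¹.
So Hz⁻² = s².
Bq = s⁻¹.
S = kg⁻¹·m⁻²·s³·A².
Combining: Hz⁻²·Bq·S = s² · s⁻¹ · (kg⁻¹·m⁻²·s³·A²) = kg⁻¹·m⁻²·s⁴·A².
kg⁻¹·m⁻²·s⁴·A² is the base-SI form of the farad.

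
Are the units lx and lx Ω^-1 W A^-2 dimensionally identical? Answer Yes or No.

Left side:
  lx = lm/m² (illuminance = luminous flux per area),
      = m⁻²·cd.
Right side:
  lx = lm/m² (illuminance = luminous flux per area),
      = m⁻²·cd.
  Ω = V/A (resistance = voltage per current),
      = kg·m²·s⁻³·A⁻².
  So Ω⁻¹ = kg⁻¹·m⁻²·s³·A².
  W = J/s (power = energy per time),
      = kg·m²·s⁻³.
  Combining: lx·Ω⁻¹·W·A⁻² = (m⁻²·cd) · (kg⁻¹·m⁻²·s³·A²) · (kg·m²·s⁻³) · A⁻² = m⁻²·cd.
Both reduce to m⁻²·cd.

Yes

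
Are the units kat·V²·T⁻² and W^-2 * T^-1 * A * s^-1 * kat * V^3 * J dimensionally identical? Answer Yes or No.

No

Left side:
  kat = s⁻¹·mol.
  V = kg·m²·s⁻³·A⁻¹.
  So V² = kg²·m⁴·s⁻⁶·A⁻².
  T = kg·s⁻²·A⁻¹.
  So T⁻² = kg⁻²·s⁴·A².
  Combining: kat·V²·T⁻² = (s⁻¹·mol) · (kg²·m⁴·s⁻⁶·A⁻²) · (kg⁻²·s⁴·A²) = m⁴·s⁻³·mol.
Right side:
  W = J/s (power = energy per time),
      = kg·m²·s⁻³.
  So W⁻² = kg⁻²·m⁻⁴·s⁶.
  T = Wb/m² (flux density = flux per area),
      = kg·s⁻²·A⁻¹.
  So T⁻¹ = kg⁻¹·s²·A.
  kat = mol/s = s⁻¹·mol (catalytic activity).
  V = W/A (potential = power per current),
      = kg·m²·s⁻³·A⁻¹.
  So V³ = kg³·m⁶·s⁻⁹·A⁻³.
  J = N·m (work = force × distance),
      = kg·m²·s⁻².
  Combining: W⁻²·T⁻¹·A·s⁻¹·kat·V³·J = (kg⁻²·m⁻⁴·s⁶) · (kg⁻¹·s²·A) · A · s⁻¹ · (s⁻¹·mol) · (kg³·m⁶·s⁻⁹·A⁻³) · (kg·m²·s⁻²) = kg·m⁴·s⁻⁵·A⁻¹·mol.
Left is m⁴·s⁻³·mol; right is kg·m⁴·s⁻⁵·A⁻¹·mol — different.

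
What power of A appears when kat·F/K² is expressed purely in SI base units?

kat = mol/s = s⁻¹·mol (catalytic activity).
F = C/V (capacitance = charge per voltage),
    = A·s/(kg·m²·s⁻³·A⁻¹) (substituting C and V),
    = kg⁻¹·m⁻²·s⁴·A².
Combining: K⁻²·kat·F = K⁻² · (s⁻¹·mol) · (kg⁻¹·m⁻²·s⁴·A²) = kg⁻¹·m⁻²·s³·A²·K⁻²·mol.
The exponent of A is 2.

2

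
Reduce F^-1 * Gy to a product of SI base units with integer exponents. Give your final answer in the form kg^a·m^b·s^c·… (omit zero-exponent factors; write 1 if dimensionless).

F = C/V (capacitance = charge per voltage),
    = A·s/(kg·m²·s⁻³·A⁻¹) (substituting C and V),
    = kg⁻¹·m⁻²·s⁴·A².
So F⁻¹ = kg·m²·s⁻⁴·A⁻².
Gy = J/kg (absorbed dose = energy per mass),
    = m²·s⁻².
Combining: F⁻¹·Gy = (kg·m²·s⁻⁴·A⁻²) · (m²·s⁻²) = kg·m⁴·s⁻⁶·A⁻².

kg·m⁴·s⁻⁶·A⁻²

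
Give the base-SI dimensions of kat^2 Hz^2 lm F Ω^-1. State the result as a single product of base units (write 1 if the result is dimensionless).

kg⁻²·m⁻⁴·s³·A⁴·mol²·cd

kat = s⁻¹·mol.
So kat² = s⁻²·mol².
Hz = s⁻¹.
So Hz² = s⁻².
lm = cd.
F = kg⁻¹·m⁻²·s⁴·A².
Ω = kg·m²·s⁻³·A⁻².
So Ω⁻¹ = kg⁻¹·m⁻²·s³·A².
Combining: kat²·Hz²·lm·F·Ω⁻¹ = (s⁻²·mol²) · s⁻² · cd · (kg⁻¹·m⁻²·s⁴·A²) · (kg⁻¹·m⁻²·s³·A²) = kg⁻²·m⁻⁴·s³·A⁴·mol²·cd.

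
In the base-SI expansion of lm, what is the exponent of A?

lm = cd.
The exponent of A is 0.

0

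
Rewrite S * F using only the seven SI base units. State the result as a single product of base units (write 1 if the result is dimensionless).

kg⁻²·m⁻⁴·s⁷·A⁴

S = 1/Ω (conductance is reciprocal resistance),
    = kg⁻¹·m⁻²·s³·A².
F = C/V (capacitance = charge per voltage),
    = A·s/(kg·m²·s⁻³·A⁻¹) (substituting C and V),
    = kg⁻¹·m⁻²·s⁴·A².
Combining: S·F = (kg⁻¹·m⁻²·s³·A²) · (kg⁻¹·m⁻²·s⁴·A²) = kg⁻²·m⁻⁴·s⁷·A⁴.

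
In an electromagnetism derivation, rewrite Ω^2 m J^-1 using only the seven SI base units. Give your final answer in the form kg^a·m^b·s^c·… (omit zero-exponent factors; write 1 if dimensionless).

kg·m³·s⁻⁴·A⁻⁴

Ω = V/A (resistance = voltage per current),
    = kg·m²·s⁻³·A⁻².
So Ω² = kg²·m⁴·s⁻⁶·A⁻⁴.
J = N·m (work = force × distance),
    = kg·m²·s⁻².
So J⁻¹ = kg⁻¹·m⁻²·s².
Combining: Ω²·m·J⁻¹ = (kg²·m⁴·s⁻⁶·A⁻⁴) · m · (kg⁻¹·m⁻²·s²) = kg·m³·s⁻⁴·A⁻⁴.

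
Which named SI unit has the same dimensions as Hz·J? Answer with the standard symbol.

W

Hz = s⁻¹.
J = kg·m²·s⁻².
Combining: Hz·J = s⁻¹ · (kg·m²·s⁻²) = kg·m²·s⁻³.
kg·m²·s⁻³ is the base-SI form of the watt.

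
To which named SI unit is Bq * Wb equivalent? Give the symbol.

Bq = 1/s = s⁻¹ (activity is decays per second).
Wb = V·s (flux: a volt is a weber per second),
    = kg·m²·s⁻²·A⁻¹.
Combining: Bq·Wb = s⁻¹ · (kg·m²·s⁻²·A⁻¹) = kg·m²·s⁻³·A⁻¹.
kg·m²·s⁻³·A⁻¹ is the base-SI form of the volt.

V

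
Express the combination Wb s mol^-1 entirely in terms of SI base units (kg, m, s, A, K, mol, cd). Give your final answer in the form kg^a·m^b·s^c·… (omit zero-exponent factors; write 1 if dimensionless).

Wb = V·s (flux: a volt is a weber per second),
    = kg·m²·s⁻²·A⁻¹.
Combining: Wb·s·mol⁻¹ = (kg·m²·s⁻²·A⁻¹) · s · mol⁻¹ = kg·m²·s⁻¹·A⁻¹·mol⁻¹.

kg·m²·s⁻¹·A⁻¹·mol⁻¹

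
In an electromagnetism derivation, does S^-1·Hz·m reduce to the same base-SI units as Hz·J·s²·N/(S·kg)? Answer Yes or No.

Left side:
  S = kg⁻¹·m⁻²·s³·A².
  So S⁻¹ = kg·m²·s⁻³·A⁻².
  Hz = s⁻¹.
  Combining: S⁻¹·Hz·m = (kg·m²·s⁻³·A⁻²) · s⁻¹ · m = kg·m³·s⁻⁴·A⁻².
Right side:
  Hz = 1/s = s⁻¹ (frequency is cycles per second).
  J = N·m (work = force × distance),
      = kg·m²·s⁻².
  N = kg·m/s² = kg·m·s⁻² (force = mass × acceleration).
  S = 1/Ω (conductance is reciprocal resistance),
      = kg⁻¹·m⁻²·s³·A².
  So S⁻¹ = kg·m²·s⁻³·A⁻².
  Combining: Hz·J·s²·N·S⁻¹·kg⁻¹ = s⁻¹ · (kg·m²·s⁻²) · s² · (kg·m·s⁻²) · (kg·m²·s⁻³·A⁻²) · kg⁻¹ = kg²·m⁵·s⁻⁶·A⁻².
Left is kg·m³·s⁻⁴·A⁻²; right is kg²·m⁵·s⁻⁶·A⁻² — different.

No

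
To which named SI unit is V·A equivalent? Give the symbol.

W

V = W/A (potential = power per current),
    = kg·m²·s⁻³·A⁻¹.
Combining: V·A = (kg·m²·s⁻³·A⁻¹) · A = kg·m²·s⁻³.
kg·m²·s⁻³ is the base-SI form of the watt.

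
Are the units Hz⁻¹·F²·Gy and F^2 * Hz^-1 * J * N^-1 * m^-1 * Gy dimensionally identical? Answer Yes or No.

Yes

Left side:
  Hz = 1/s = s⁻¹ (frequency is cycles per second).
  So Hz⁻¹ = s.
  F = C/V (capacitance = charge per voltage),
      = A·s/(kg·m²·s⁻³·A⁻¹) (substituting C and V),
      = kg⁻¹·m⁻²·s⁴·A².
  So F² = kg⁻²·m⁻⁴·s⁸·A⁴.
  Gy = J/kg (absorbed dose = energy per mass),
      = m²·s⁻².
  Combining: Hz⁻¹·F²·Gy = s · (kg⁻²·m⁻⁴·s⁸·A⁴) · (m²·s⁻²) = kg⁻²·m⁻²·s⁷·A⁴.
Right side:
  F = C/V (capacitance = charge per voltage),
      = A·s/(kg·m²·s⁻³·A⁻¹) (substituting C and V),
      = kg⁻¹·m⁻²·s⁴·A².
  So F² = kg⁻²·m⁻⁴·s⁸·A⁴.
  Hz = 1/s = s⁻¹ (frequency is cycles per second).
  So Hz⁻¹ = s.
  J = N·m (work = force × distance),
      = kg·m²·s⁻².
  N = kg·m/s² = kg·m·s⁻² (force = mass × acceleration).
  So N⁻¹ = kg⁻¹·m⁻¹·s².
  Gy = J/kg (absorbed dose = energy per mass),
      = m²·s⁻².
  Combining: F²·Hz⁻¹·J·N⁻¹·m⁻¹·Gy = (kg⁻²·m⁻⁴·s⁸·A⁴) · s · (kg·m²·s⁻²) · (kg⁻¹·m⁻¹·s²) · m⁻¹ · (m²·s⁻²) = kg⁻²·m⁻²·s⁷·A⁴.
Both reduce to kg⁻²·m⁻²·s⁷·A⁴.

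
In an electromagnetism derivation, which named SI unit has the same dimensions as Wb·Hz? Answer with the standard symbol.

Wb = V·s (flux: a volt is a weber per second),
    = kg·m²·s⁻²·A⁻¹.
Hz = 1/s = s⁻¹ (frequency is cycles per second).
Combining: Wb·Hz = (kg·m²·s⁻²·A⁻¹) · s⁻¹ = kg·m²·s⁻³·A⁻¹.
kg·m²·s⁻³·A⁻¹ is the base-SI form of the volt.

V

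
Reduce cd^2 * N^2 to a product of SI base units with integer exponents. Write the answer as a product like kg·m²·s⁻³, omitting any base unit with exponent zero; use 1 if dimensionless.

kg²·m²·s⁻⁴·cd²

N = kg·m/s² = kg·m·s⁻² (force = mass × acceleration).
So N² = kg²·m²·s⁻⁴.
Combining: cd²·N² = cd² · (kg²·m²·s⁻⁴) = kg²·m²·s⁻⁴·cd².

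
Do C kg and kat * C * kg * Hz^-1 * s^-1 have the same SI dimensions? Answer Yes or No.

Left side:
  C = A·s = s·A (charge = current × time).
  Combining: C·kg = (s·A) · kg = kg·s·A.
Right side:
  kat = mol/s = s⁻¹·mol (catalytic activity).
  C = A·s = s·A (charge = current × time).
  Hz = 1/s = s⁻¹ (frequency is cycles per second).
  So Hz⁻¹ = s.
  Combining: kat·C·kg·Hz⁻¹·s⁻¹ = (s⁻¹·mol) · (s·A) · kg · s · s⁻¹ = kg·A·mol.
Left is kg·s·A; right is kg·A·mol — different.

No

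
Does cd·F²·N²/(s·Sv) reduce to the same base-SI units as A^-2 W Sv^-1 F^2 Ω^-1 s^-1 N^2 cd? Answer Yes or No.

Yes

Left side:
  Sv = m²·s⁻².
  So Sv⁻¹ = m⁻²·s².
  F = kg⁻¹·m⁻²·s⁴·A².
  So F² = kg⁻²·m⁻⁴·s⁸·A⁴.
  N = kg·m·s⁻².
  So N² = kg²·m²·s⁻⁴.
  Combining: s⁻¹·cd·Sv⁻¹·F²·N² = s⁻¹ · cd · (m⁻²·s²) · (kg⁻²·m⁻⁴·s⁸·A⁴) · (kg²·m²·s⁻⁴) = m⁻⁴·s⁵·A⁴·cd.
Right side:
  W = J/s (power = energy per time),
      = kg·m²·s⁻³.
  Sv = J/kg (equivalent dose = energy per mass),
      = m²·s⁻².
  So Sv⁻¹ = m⁻²·s².
  F = C/V (capacitance = charge per voltage),
      = A·s/(kg·m²·s⁻³·A⁻¹) (substituting C and V),
      = kg⁻¹·m⁻²·s⁴·A².
  So F² = kg⁻²·m⁻⁴·s⁸·A⁴.
  Ω = V/A (resistance = voltage per current),
      = kg·m²·s⁻³·A⁻².
  So Ω⁻¹ = kg⁻¹·m⁻²·s³·A².
  N = kg·m/s² = kg·m·s⁻² (force = mass × acceleration).
  So N² = kg²·m²·s⁻⁴.
  Combining: A⁻²·W·Sv⁻¹·F²·Ω⁻¹·s⁻¹·N²·cd = A⁻² · (kg·m²·s⁻³) · (m⁻²·s²) · (kg⁻²·m⁻⁴·s⁸·A⁴) · (kg⁻¹·m⁻²·s³·A²) · s⁻¹ · (kg²·m²·s⁻⁴) · cd = m⁻⁴·s⁵·A⁴·cd.
Both reduce to m⁻⁴·s⁵·A⁴·cd.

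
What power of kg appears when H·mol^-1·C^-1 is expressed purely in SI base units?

1

H = Wb/A (inductance = flux per current),
    = kg·m²·s⁻²·A⁻².
C = A·s = s·A (charge = current × time).
So C⁻¹ = s⁻¹·A⁻¹.
Combining: H·mol⁻¹·C⁻¹ = (kg·m²·s⁻²·A⁻²) · mol⁻¹ · (s⁻¹·A⁻¹) = kg·m²·s⁻³·A⁻³·mol⁻¹.
The exponent of kg is 1.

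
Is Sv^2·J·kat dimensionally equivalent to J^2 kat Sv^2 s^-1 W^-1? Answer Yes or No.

Yes

Left side:
  Sv = J/kg (equivalent dose = energy per mass),
      = m²·s⁻².
  So Sv² = m⁴·s⁻⁴.
  J = N·m (work = force × distance),
      = kg·m²·s⁻².
  kat = mol/s = s⁻¹·mol (catalytic activity).
  Combining: Sv²·J·kat = (m⁴·s⁻⁴) · (kg·m²·s⁻²) · (s⁻¹·mol) = kg·m⁶·s⁻⁷·mol.
Right side:
  J = N·m (work = force × distance),
      = kg·m²·s⁻².
  So J² = kg²·m⁴·s⁻⁴.
  kat = mol/s = s⁻¹·mol (catalytic activity).
  Sv = J/kg (equivalent dose = energy per mass),
      = m²·s⁻².
  So Sv² = m⁴·s⁻⁴.
  W = J/s (power = energy per time),
      = kg·m²·s⁻³.
  So W⁻¹ = kg⁻¹·m⁻²·s³.
  Combining: J²·kat·Sv²·s⁻¹·W⁻¹ = (kg²·m⁴·s⁻⁴) · (s⁻¹·mol) · (m⁴·s⁻⁴) · s⁻¹ · (kg⁻¹·m⁻²·s³) = kg·m⁶·s⁻⁷·mol.
Both reduce to kg·m⁶·s⁻⁷·mol.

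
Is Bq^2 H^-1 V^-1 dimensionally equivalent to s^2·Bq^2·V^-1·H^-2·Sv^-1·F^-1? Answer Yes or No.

Left side:
  Bq = 1/s = s⁻¹ (activity is decays per second).
  So Bq² = s⁻².
  H = Wb/A (inductance = flux per current),
      = kg·m²·s⁻²·A⁻².
  So H⁻¹ = kg⁻¹·m⁻²·s²·A².
  V = W/A (potential = power per current),
      = kg·m²·s⁻³·A⁻¹.
  So V⁻¹ = kg⁻¹·m⁻²·s³·A.
  Combining: Bq²·H⁻¹·V⁻¹ = s⁻² · (kg⁻¹·m⁻²·s²·A²) · (kg⁻¹·m⁻²·s³·A) = kg⁻²·m⁻⁴·s³·A³.
Right side:
  Bq = 1/s = s⁻¹ (activity is decays per second).
  So Bq² = s⁻².
  V = W/A (potential = power per current),
      = kg·m²·s⁻³·A⁻¹.
  So V⁻¹ = kg⁻¹·m⁻²·s³·A.
  H = Wb/A (inductance = flux per current),
      = kg·m²·s⁻²·A⁻².
  So H⁻² = kg⁻²·m⁻⁴·s⁴·A⁴.
  Sv = J/kg (equivalent dose = energy per mass),
      = m²·s⁻².
  So Sv⁻¹ = m⁻²·s².
  F = C/V (capacitance = charge per voltage),
      = A·s/(kg·m²·s⁻³·A⁻¹) (substituting C and V),
      = kg⁻¹·m⁻²·s⁴·A².
  So F⁻¹ = kg·m²·s⁻⁴·A⁻².
  Combining: s²·Bq²·V⁻¹·H⁻²·Sv⁻¹·F⁻¹ = s² · s⁻² · (kg⁻¹·m⁻²·s³·A) · (kg⁻²·m⁻⁴·s⁴·A⁴) · (m⁻²·s²) · (kg·m²·s⁻⁴·A⁻²) = kg⁻²·m⁻⁶·s⁵·A³.
Left is kg⁻²·m⁻⁴·s³·A³; right is kg⁻²·m⁻⁶·s⁵·A³ — different.

No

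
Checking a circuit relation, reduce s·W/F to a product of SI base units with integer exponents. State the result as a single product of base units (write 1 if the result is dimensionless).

kg²·m⁴·s⁻⁶·A⁻²

W = kg·m²·s⁻³.
F = kg⁻¹·m⁻²·s⁴·A².
So F⁻¹ = kg·m²·s⁻⁴·A⁻².
Combining: s·W·F⁻¹ = s · (kg·m²·s⁻³) · (kg·m²·s⁻⁴·A⁻²) = kg²·m⁴·s⁻⁶·A⁻².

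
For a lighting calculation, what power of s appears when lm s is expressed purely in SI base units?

1

lm = cd.
Combining: lm·s = cd · s = s·cd.
The exponent of s is 1.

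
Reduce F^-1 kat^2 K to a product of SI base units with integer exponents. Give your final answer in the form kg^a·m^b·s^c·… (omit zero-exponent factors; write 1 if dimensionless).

F = C/V (capacitance = charge per voltage),
    = A·s/(kg·m²·s⁻³·A⁻¹) (substituting C and V),
    = kg⁻¹·m⁻²·s⁴·A².
So F⁻¹ = kg·m²·s⁻⁴·A⁻².
kat = mol/s = s⁻¹·mol (catalytic activity).
So kat² = s⁻²·mol².
Combining: F⁻¹·kat²·K = (kg·m²·s⁻⁴·A⁻²) · (s⁻²·mol²) · K = kg·m²·s⁻⁶·A⁻²·K·mol².

kg·m²·s⁻⁶·A⁻²·K·mol²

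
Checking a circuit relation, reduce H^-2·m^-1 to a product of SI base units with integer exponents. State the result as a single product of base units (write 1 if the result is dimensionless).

H = Wb/A (inductance = flux per current),
    = kg·m²·s⁻²·A⁻².
So H⁻² = kg⁻²·m⁻⁴·s⁴·A⁴.
Combining: H⁻²·m⁻¹ = (kg⁻²·m⁻⁴·s⁴·A⁴) · m⁻¹ = kg⁻²·m⁻⁵·s⁴·A⁴.

kg⁻²·m⁻⁵·s⁴·A⁴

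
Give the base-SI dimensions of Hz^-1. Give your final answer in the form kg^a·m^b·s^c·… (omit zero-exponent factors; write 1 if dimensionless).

s

Hz = 1/s = s⁻¹ (frequency is cycles per second).
So Hz⁻¹ = s.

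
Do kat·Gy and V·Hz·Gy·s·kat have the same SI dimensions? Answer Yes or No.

No

Left side:
  kat = s⁻¹·mol.
  Gy = m²·s⁻².
  Combining: kat·Gy = (s⁻¹·mol) · (m²·s⁻²) = m²·s⁻³·mol.
Right side:
  V = W/A (potential = power per current),
      = kg·m²·s⁻³·A⁻¹.
  Hz = 1/s = s⁻¹ (frequency is cycles per second).
  Gy = J/kg (absorbed dose = energy per mass),
      = m²·s⁻².
  kat = mol/s = s⁻¹·mol (catalytic activity).
  Combining: V·Hz·Gy·s·kat = (kg·m²·s⁻³·A⁻¹) · s⁻¹ · (m²·s⁻²) · s · (s⁻¹·mol) = kg·m⁴·s⁻⁶·A⁻¹·mol.
Left is m²·s⁻³·mol; right is kg·m⁴·s⁻⁶·A⁻¹·mol — different.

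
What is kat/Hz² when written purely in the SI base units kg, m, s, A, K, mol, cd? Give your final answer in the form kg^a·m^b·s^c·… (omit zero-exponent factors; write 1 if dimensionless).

s·mol

kat = mol/s = s⁻¹·mol (catalytic activity).
Hz = 1/s = s⁻¹ (frequency is cycles per second).
So Hz⁻² = s².
Combining: kat·Hz⁻² = (s⁻¹·mol) · s² = s·mol.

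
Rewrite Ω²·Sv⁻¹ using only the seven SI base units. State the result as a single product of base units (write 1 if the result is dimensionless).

Ω = V/A (resistance = voltage per current),
    = kg·m²·s⁻³·A⁻².
So Ω² = kg²·m⁴·s⁻⁶·A⁻⁴.
Sv = J/kg (equivalent dose = energy per mass),
    = m²·s⁻².
So Sv⁻¹ = m⁻²·s².
Combining: Ω²·Sv⁻¹ = (kg²·m⁴·s⁻⁶·A⁻⁴) · (m⁻²·s²) = kg²·m²·s⁻⁴·A⁻⁴.

kg²·m²·s⁻⁴·A⁻⁴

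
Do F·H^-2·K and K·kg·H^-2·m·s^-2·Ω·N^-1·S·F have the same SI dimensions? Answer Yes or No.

Yes

Left side:
  F = kg⁻¹·m⁻²·s⁴·A².
  H = kg·m²·s⁻²·A⁻².
  So H⁻² = kg⁻²·m⁻⁴·s⁴·A⁴.
  Combining: F·H⁻²·K = (kg⁻¹·m⁻²·s⁴·A²) · (kg⁻²·m⁻⁴·s⁴·A⁴) · K = kg⁻³·m⁻⁶·s⁸·A⁶·K.
Right side:
  H = Wb/A (inductance = flux per current),
      = kg·m²·s⁻²·A⁻².
  So H⁻² = kg⁻²·m⁻⁴·s⁴·A⁴.
  Ω = V/A (resistance = voltage per current),
      = kg·m²·s⁻³·A⁻².
  N = kg·m/s² = kg·m·s⁻² (force = mass × acceleration).
  So N⁻¹ = kg⁻¹·m⁻¹·s².
  S = 1/Ω (conductance is reciprocal resistance),
      = kg⁻¹·m⁻²·s³·A².
  F = C/V (capacitance = charge per voltage),
      = A·s/(kg·m²·s⁻³·A⁻¹) (substituting C and V),
      = kg⁻¹·m⁻²·s⁴·A².
  Combining: K·kg·H⁻²·m·s⁻²·Ω·N⁻¹·S·F = K · kg · (kg⁻²·m⁻⁴·s⁴·A⁴) · m · s⁻² · (kg·m²·s⁻³·A⁻²) · (kg⁻¹·m⁻¹·s²) · (kg⁻¹·m⁻²·s³·A²) · (kg⁻¹·m⁻²·s⁴·A²) = kg⁻³·m⁻⁶·s⁸·A⁶·K.
Both reduce to kg⁻³·m⁻⁶·s⁸·A⁶·K.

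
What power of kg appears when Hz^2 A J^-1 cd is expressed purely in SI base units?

-1

Hz = 1/s = s⁻¹ (frequency is cycles per second).
So Hz² = s⁻².
J = N·m (work = force × distance),
    = kg·m²·s⁻².
So J⁻¹ = kg⁻¹·m⁻²·s².
Combining: Hz²·A·J⁻¹·cd = s⁻² · A · (kg⁻¹·m⁻²·s²) · cd = kg⁻¹·m⁻²·A·cd.
The exponent of kg is -1.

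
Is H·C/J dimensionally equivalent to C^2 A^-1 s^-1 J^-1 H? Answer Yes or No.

Left side:
  J = kg·m²·s⁻².
  So J⁻¹ = kg⁻¹·m⁻²·s².
  H = kg·m²·s⁻²·A⁻².
  C = s·A.
  Combining: J⁻¹·H·C = (kg⁻¹·m⁻²·s²) · (kg·m²·s⁻²·A⁻²) · (s·A) = s·A⁻¹.
Right side:
  C = s·A.
  So C² = s²·A².
  J = kg·m²·s⁻².
  So J⁻¹ = kg⁻¹·m⁻²·s².
  H = kg·m²·s⁻²·A⁻².
  Combining: C²·A⁻¹·s⁻¹·J⁻¹·H = (s²·A²) · A⁻¹ · s⁻¹ · (kg⁻¹·m⁻²·s²) · (kg·m²·s⁻²·A⁻²) = s·A⁻¹.
Both reduce to s·A⁻¹.

Yes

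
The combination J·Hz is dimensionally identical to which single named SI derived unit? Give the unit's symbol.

W

J = N·m (work = force × distance),
    = kg·m²·s⁻².
Hz = 1/s = s⁻¹ (frequency is cycles per second).
Combining: J·Hz = (kg·m²·s⁻²) · s⁻¹ = kg·m²·s⁻³.
kg·m²·s⁻³ is the base-SI form of the watt.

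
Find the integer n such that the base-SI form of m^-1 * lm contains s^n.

lm = cd.
Combining: m⁻¹·lm = m⁻¹ · cd = m⁻¹·cd.
The exponent of s is 0.

0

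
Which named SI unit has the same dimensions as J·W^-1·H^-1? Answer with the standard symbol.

S

J = N·m (work = force × distance),
    = kg·m²·s⁻².
W = J/s (power = energy per time),
    = kg·m²·s⁻³.
So W⁻¹ = kg⁻¹·m⁻²·s³.
H = Wb/A (inductance = flux per current),
    = kg·m²·s⁻²·A⁻².
So H⁻¹ = kg⁻¹·m⁻²·s²·A².
Combining: J·W⁻¹·H⁻¹ = (kg·m²·s⁻²) · (kg⁻¹·m⁻²·s³) · (kg⁻¹·m⁻²·s²·A²) = kg⁻¹·m⁻²·s³·A².
kg⁻¹·m⁻²·s³·A² is the base-SI form of the siemens.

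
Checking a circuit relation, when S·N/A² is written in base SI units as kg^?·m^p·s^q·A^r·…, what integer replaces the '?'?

S = 1/Ω (conductance is reciprocal resistance),
    = kg⁻¹·m⁻²·s³·A².
N = kg·m/s² = kg·m·s⁻² (force = mass × acceleration).
Combining: S·A⁻²·N = (kg⁻¹·m⁻²·s³·A²) · A⁻² · (kg·m·s⁻²) = m⁻¹·s.
The exponent of kg is 0.

0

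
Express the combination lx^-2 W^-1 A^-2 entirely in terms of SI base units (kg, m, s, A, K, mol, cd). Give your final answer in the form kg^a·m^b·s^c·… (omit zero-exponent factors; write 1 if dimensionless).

lx = m⁻²·cd.
So lx⁻² = m⁴·cd⁻².
W = kg·m²·s⁻³.
So W⁻¹ = kg⁻¹·m⁻²·s³.
Combining: lx⁻²·W⁻¹·A⁻² = (m⁴·cd⁻²) · (kg⁻¹·m⁻²·s³) · A⁻² = kg⁻¹·m²·s³·A⁻²·cd⁻².

kg⁻¹·m²·s³·A⁻²·cd⁻²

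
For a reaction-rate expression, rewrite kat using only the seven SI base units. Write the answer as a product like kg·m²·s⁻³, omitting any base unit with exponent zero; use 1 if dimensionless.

kat = mol/s = s⁻¹·mol (catalytic activity).

s⁻¹·mol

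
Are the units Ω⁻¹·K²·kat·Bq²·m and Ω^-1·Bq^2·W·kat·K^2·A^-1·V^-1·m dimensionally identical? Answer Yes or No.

Yes

Left side:
  Ω = V/A (resistance = voltage per current),
      = kg·m²·s⁻³·A⁻².
  So Ω⁻¹ = kg⁻¹·m⁻²·s³·A².
  kat = mol/s = s⁻¹·mol (catalytic activity).
  Bq = 1/s = s⁻¹ (activity is decays per second).
  So Bq² = s⁻².
  Combining: Ω⁻¹·K²·kat·Bq²·m = (kg⁻¹·m⁻²·s³·A²) · K² · (s⁻¹·mol) · s⁻² · m = kg⁻¹·m⁻¹·A²·K²·mol.
Right side:
  Ω = V/A (resistance = voltage per current),
      = kg·m²·s⁻³·A⁻².
  So Ω⁻¹ = kg⁻¹·m⁻²·s³·A².
  Bq = 1/s = s⁻¹ (activity is decays per second).
  So Bq² = s⁻².
  W = J/s (power = energy per time),
      = kg·m²·s⁻³.
  kat = mol/s = s⁻¹·mol (catalytic activity).
  V = W/A (potential = power per current),
      = kg·m²·s⁻³·A⁻¹.
  So V⁻¹ = kg⁻¹·m⁻²·s³·A.
  Combining: Ω⁻¹·Bq²·W·kat·K²·A⁻¹·V⁻¹·m = (kg⁻¹·m⁻²·s³·A²) · s⁻² · (kg·m²·s⁻³) · (s⁻¹·mol) · K² · A⁻¹ · (kg⁻¹·m⁻²·s³·A) · m = kg⁻¹·m⁻¹·A²·K²·mol.
Both reduce to kg⁻¹·m⁻¹·A²·K²·mol.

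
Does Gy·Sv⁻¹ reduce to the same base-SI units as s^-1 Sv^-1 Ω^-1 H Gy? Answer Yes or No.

Left side:
  Gy = J/kg (absorbed dose = energy per mass),
      = m²·s⁻².
  Sv = J/kg (equivalent dose = energy per mass),
      = m²·s⁻².
  So Sv⁻¹ = m⁻²·s².
  Combining: Gy·Sv⁻¹ = (m²·s⁻²) · (m⁻²·s²) = 1.
Right side:
  Sv = J/kg (equivalent dose = energy per mass),
      = m²·s⁻².
  So Sv⁻¹ = m⁻²·s².
  Ω = V/A (resistance = voltage per current),
      = kg·m²·s⁻³·A⁻².
  So Ω⁻¹ = kg⁻¹·m⁻²·s³·A².
  H = Wb/A (inductance = flux per current),
      = kg·m²·s⁻²·A⁻².
  Gy = J/kg (absorbed dose = energy per mass),
      = m²·s⁻².
  Combining: s⁻¹·Sv⁻¹·Ω⁻¹·H·Gy = s⁻¹ · (m⁻²·s²) · (kg⁻¹·m⁻²·s³·A²) · (kg·m²·s⁻²·A⁻²) · (m²·s⁻²) = 1.
Both reduce to 1.

Yes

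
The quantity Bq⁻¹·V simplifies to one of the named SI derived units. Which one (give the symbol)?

Wb

Bq = s⁻¹.
So Bq⁻¹ = s.
V = kg·m²·s⁻³·A⁻¹.
Combining: Bq⁻¹·V = s · (kg·m²·s⁻³·A⁻¹) = kg·m²·s⁻²·A⁻¹.
kg·m²·s⁻²·A⁻¹ is the base-SI form of the weber.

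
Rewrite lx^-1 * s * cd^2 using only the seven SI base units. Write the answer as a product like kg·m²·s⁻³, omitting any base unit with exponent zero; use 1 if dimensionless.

m²·s·cd

lx = m⁻²·cd.
So lx⁻¹ = m²·cd⁻¹.
Combining: lx⁻¹·s·cd² = (m²·cd⁻¹) · s · cd² = m²·s·cd.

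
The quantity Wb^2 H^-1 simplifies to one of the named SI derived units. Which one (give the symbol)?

J

Wb = kg·m²·s⁻²·A⁻¹.
So Wb² = kg²·m⁴·s⁻⁴·A⁻².
H = kg·m²·s⁻²·A⁻².
So H⁻¹ = kg⁻¹·m⁻²·s²·A².
Combining: Wb²·H⁻¹ = (kg²·m⁴·s⁻⁴·A⁻²) · (kg⁻¹·m⁻²·s²·A²) = kg·m²·s⁻².
kg·m²·s⁻² is the base-SI form of the joule.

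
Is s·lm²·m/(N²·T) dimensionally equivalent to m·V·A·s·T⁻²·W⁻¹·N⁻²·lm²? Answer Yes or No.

Left side:
  N = kg·m/s² = kg·m·s⁻² (force = mass × acceleration).
  So N⁻² = kg⁻²·m⁻²·s⁴.
  lm = cd·sr = cd (luminous flux; sr is dimensionless).
  So lm² = cd².
  T = Wb/m² (flux density = flux per area),
      = kg·s⁻²·A⁻¹.
  So T⁻¹ = kg⁻¹·s²·A.
  Combining: s·N⁻²·lm²·m·T⁻¹ = s · (kg⁻²·m⁻²·s⁴) · cd² · m · (kg⁻¹·s²·A) = kg⁻³·m⁻¹·s⁷·A·cd².
Right side:
  V = W/A (potential = power per current),
      = kg·m²·s⁻³·A⁻¹.
  T = Wb/m² (flux density = flux per area),
      = kg·s⁻²·A⁻¹.
  So T⁻² = kg⁻²·s⁴·A².
  W = J/s (power = energy per time),
      = kg·m²·s⁻³.
  So W⁻¹ = kg⁻¹·m⁻²·s³.
  N = kg·m/s² = kg·m·s⁻² (force = mass × acceleration).
  So N⁻² = kg⁻²·m⁻²·s⁴.
  lm = cd·sr = cd (luminous flux; sr is dimensionless).
  So lm² = cd².
  Combining: m·V·A·s·T⁻²·W⁻¹·N⁻²·lm² = m · (kg·m²·s⁻³·A⁻¹) · A · s · (kg⁻²·s⁴·A²) · (kg⁻¹·m⁻²·s³) · (kg⁻²·m⁻²·s⁴) · cd² = kg⁻⁴·m⁻¹·s⁹·A²·cd².
Left is kg⁻³·m⁻¹·s⁷·A·cd²; right is kg⁻⁴·m⁻¹·s⁹·A²·cd² — different.

No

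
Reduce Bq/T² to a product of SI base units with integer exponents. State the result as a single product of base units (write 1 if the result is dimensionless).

kg⁻²·s³·A²

Bq = s⁻¹.
T = kg·s⁻²·A⁻¹.
So T⁻² = kg⁻²·s⁴·A².
Combining: Bq·T⁻² = s⁻¹ · (kg⁻²·s⁴·A²) = kg⁻²·s³·A².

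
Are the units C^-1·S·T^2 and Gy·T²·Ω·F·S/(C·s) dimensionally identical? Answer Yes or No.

Left side:
  C = A·s = s·A (charge = current × time).
  So C⁻¹ = s⁻¹·A⁻¹.
  S = 1/Ω (conductance is reciprocal resistance),
      = kg⁻¹·m⁻²·s³·A².
  T = Wb/m² (flux density = flux per area),
      = kg·s⁻²·A⁻¹.
  So T² = kg²·s⁻⁴·A⁻².
  Combining: C⁻¹·S·T² = (s⁻¹·A⁻¹) · (kg⁻¹·m⁻²·s³·A²) · (kg²·s⁻⁴·A⁻²) = kg·m⁻²·s⁻²·A⁻¹.
Right side:
  Gy = m²·s⁻².
  T = kg·s⁻²·A⁻¹.
  So T² = kg²·s⁻⁴·A⁻².
  Ω = kg·m²·s⁻³·A⁻².
  C = s·A.
  So C⁻¹ = s⁻¹·A⁻¹.
  F = kg⁻¹·m⁻²·s⁴·A².
  S = kg⁻¹·m⁻²·s³·A².
  Combining: Gy·T²·Ω·C⁻¹·F·S·s⁻¹ = (m²·s⁻²) · (kg²·s⁻⁴·A⁻²) · (kg·m²·s⁻³·A⁻²) · (s⁻¹·A⁻¹) · (kg⁻¹·m⁻²·s⁴·A²) · (kg⁻¹·m⁻²·s³·A²) · s⁻¹ = kg·s⁻⁴·A⁻¹.
Left is kg·m⁻²·s⁻²·A⁻¹; right is kg·s⁻⁴·A⁻¹ — different.

No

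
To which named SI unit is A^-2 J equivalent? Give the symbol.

J = kg·m²·s⁻².
Combining: A⁻²·J = A⁻² · (kg·m²·s⁻²) = kg·m²·s⁻²·A⁻².
kg·m²·s⁻²·A⁻² is the base-SI form of the henry.

H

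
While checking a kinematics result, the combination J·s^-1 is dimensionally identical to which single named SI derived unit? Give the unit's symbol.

W

J = N·m (work = force × distance),
    = kg·m²·s⁻².
Combining: J·s⁻¹ = (kg·m²·s⁻²) · s⁻¹ = kg·m²·s⁻³.
kg·m²·s⁻³ is the base-SI form of the watt.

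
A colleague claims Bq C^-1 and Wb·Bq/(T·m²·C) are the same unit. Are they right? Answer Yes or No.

Yes

Left side:
  Bq = 1/s = s⁻¹ (activity is decays per second).
  C = A·s = s·A (charge = current × time).
  So C⁻¹ = s⁻¹·A⁻¹.
  Combining: Bq·C⁻¹ = s⁻¹ · (s⁻¹·A⁻¹) = s⁻²·A⁻¹.
Right side:
  Wb = V·s (flux: a volt is a weber per second),
      = kg·m²·s⁻²·A⁻¹.
  T = Wb/m² (flux density = flux per area),
      = kg·s⁻²·A⁻¹.
  So T⁻¹ = kg⁻¹·s²·A.
  Bq = 1/s = s⁻¹ (activity is decays per second).
  C = A·s = s·A (charge = current × time).
  So C⁻¹ = s⁻¹·A⁻¹.
  Combining: Wb·T⁻¹·Bq·m⁻²·C⁻¹ = (kg·m²·s⁻²·A⁻¹) · (kg⁻¹·s²·A) · s⁻¹ · m⁻² · (s⁻¹·A⁻¹) = s⁻²·A⁻¹.
Both reduce to s⁻²·A⁻¹.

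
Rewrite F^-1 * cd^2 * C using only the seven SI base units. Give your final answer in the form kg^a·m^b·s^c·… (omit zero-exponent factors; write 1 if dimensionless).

kg·m²·s⁻³·A⁻¹·cd²

F = kg⁻¹·m⁻²·s⁴·A².
So F⁻¹ = kg·m²·s⁻⁴·A⁻².
C = s·A.
Combining: F⁻¹·cd²·C = (kg·m²·s⁻⁴·A⁻²) · cd² · (s·A) = kg·m²·s⁻³·A⁻¹·cd².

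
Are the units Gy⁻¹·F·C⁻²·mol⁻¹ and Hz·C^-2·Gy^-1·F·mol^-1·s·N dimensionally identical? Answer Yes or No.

Left side:
  Gy = J/kg (absorbed dose = energy per mass),
      = m²·s⁻².
  So Gy⁻¹ = m⁻²·s².
  F = C/V (capacitance = charge per voltage),
      = A·s/(kg·m²·s⁻³·A⁻¹) (substituting C and V),
      = kg⁻¹·m⁻²·s⁴·A².
  C = A·s = s·A (charge = current × time).
  So C⁻² = s⁻²·A⁻².
  Combining: Gy⁻¹·F·C⁻²·mol⁻¹ = (m⁻²·s²) · (kg⁻¹·m⁻²·s⁴·A²) · (s⁻²·A⁻²) · mol⁻¹ = kg⁻¹·m⁻⁴·s⁴·mol⁻¹.
Right side:
  Hz = 1/s = s⁻¹ (frequency is cycles per second).
  C = A·s = s·A (charge = current × time).
  So C⁻² = s⁻²·A⁻².
  Gy = J/kg (absorbed dose = energy per mass),
      = m²·s⁻².
  So Gy⁻¹ = m⁻²·s².
  F = C/V (capacitance = charge per voltage),
      = A·s/(kg·m²·s⁻³·A⁻¹) (substituting C and V),
      = kg⁻¹·m⁻²·s⁴·A².
  N = kg·m/s² = kg·m·s⁻² (force = mass × acceleration).
  Combining: Hz·C⁻²·Gy⁻¹·F·mol⁻¹·s·N = s⁻¹ · (s⁻²·A⁻²) · (m⁻²·s²) · (kg⁻¹·m⁻²·s⁴·A²) · mol⁻¹ · s · (kg·m·s⁻²) = m⁻³·s²·mol⁻¹.
Left is kg⁻¹·m⁻⁴·s⁴·mol⁻¹; right is m⁻³·s²·mol⁻¹ — different.

No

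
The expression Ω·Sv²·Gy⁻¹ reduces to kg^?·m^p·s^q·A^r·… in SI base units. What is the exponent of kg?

Ω = kg·m²·s⁻³·A⁻².
Sv = m²·s⁻².
So Sv² = m⁴·s⁻⁴.
Gy = m²·s⁻².
So Gy⁻¹ = m⁻²·s².
Combining: Ω·Sv²·Gy⁻¹ = (kg·m²·s⁻³·A⁻²) · (m⁴·s⁻⁴) · (m⁻²·s²) = kg·m⁴·s⁻⁵·A⁻².
The exponent of kg is 1.

1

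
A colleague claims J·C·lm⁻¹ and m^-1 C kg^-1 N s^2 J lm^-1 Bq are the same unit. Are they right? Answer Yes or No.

Left side:
  J = kg·m²·s⁻².
  C = s·A.
  lm = cd.
  So lm⁻¹ = cd⁻¹.
  Combining: J·C·lm⁻¹ = (kg·m²·s⁻²) · (s·A) · cd⁻¹ = kg·m²·s⁻¹·A·cd⁻¹.
Right side:
  C = s·A.
  N = kg·m·s⁻².
  J = kg·m²·s⁻².
  lm = cd.
  So lm⁻¹ = cd⁻¹.
  Bq = s⁻¹.
  Combining: m⁻¹·C·kg⁻¹·N·s²·J·lm⁻¹·Bq = m⁻¹ · (s·A) · kg⁻¹ · (kg·m·s⁻²) · s² · (kg·m²·s⁻²) · cd⁻¹ · s⁻¹ = kg·m²·s⁻²·A·cd⁻¹.
Left is kg·m²·s⁻¹·A·cd⁻¹; right is kg·m²·s⁻²·A·cd⁻¹ — different.

No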